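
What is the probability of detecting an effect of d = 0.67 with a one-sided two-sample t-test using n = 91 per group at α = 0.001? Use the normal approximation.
Power ≈ 0.92

Power calculation (two-sample t-test, normal approximation):
z_β = d · √(n/2) - z_α
z_β = 0.67 · √(91/2) - 3.090
z_β = 0.67 · 6.745 - 3.090
z_β = 1.429

Power = Φ(z_β) = Φ(1.429) ≈ 0.924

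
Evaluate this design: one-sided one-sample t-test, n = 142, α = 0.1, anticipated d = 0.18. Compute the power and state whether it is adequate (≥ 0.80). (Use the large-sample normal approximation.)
Power ≈ 0.81; the study is adequately powered (power ≥ 0.80)

Power calculation (one-sample t-test, normal approximation):
z_β = d · √n - z_α
z_β = 0.18 · √142 - 1.282
z_β = 0.18 · 11.916 - 1.282
z_β = 0.863

Power = Φ(z_β) = Φ(0.863) ≈ 0.806

Effect size d = 0.18 is very small by Cohen's convention (0.2/0.5/0.8).

Threshold: power ≥ 0.80 is conventionally adequate.
Power ≈ 0.81 → the study is adequately powered (power ≥ 0.80).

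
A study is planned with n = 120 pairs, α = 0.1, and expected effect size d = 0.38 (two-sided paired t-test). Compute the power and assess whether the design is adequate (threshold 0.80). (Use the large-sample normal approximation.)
Power ≈ 0.99; the study is adequately powered (power ≥ 0.80)

Power calculation (paired t-test, normal approximation):
z_β = d · √n - z_{α/2}
z_β = 0.38 · √120 - 1.645
z_β = 0.38 · 10.954 - 1.645
z_β = 2.518

Power = Φ(z_β) = Φ(2.518) ≈ 0.994

Effect size d = 0.38 is small by Cohen's convention (0.2/0.5/0.8).

Threshold: power ≥ 0.80 is conventionally adequate.
Power ≈ 0.99 → the study is adequately powered (power ≥ 0.80).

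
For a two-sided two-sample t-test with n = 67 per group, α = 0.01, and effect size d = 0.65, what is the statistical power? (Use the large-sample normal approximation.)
Power ≈ 0.88

Power calculation (two-sample t-test, normal approximation):
z_β = d · √(n/2) - z_{α/2}
z_β = 0.65 · √(67/2) - 2.576
z_β = 0.65 · 5.788 - 2.576
z_β = 1.186

Power = Φ(z_β) = Φ(1.186) ≈ 0.882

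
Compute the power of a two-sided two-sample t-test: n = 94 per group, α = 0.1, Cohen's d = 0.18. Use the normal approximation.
Power ≈ 0.34

Power calculation (two-sample t-test, normal approximation):
z_β = d · √(n/2) - z_{α/2}
z_β = 0.18 · √(94/2) - 1.645
z_β = 0.18 · 6.856 - 1.645
z_β = -0.411

Power = Φ(z_β) = Φ(-0.411) ≈ 0.341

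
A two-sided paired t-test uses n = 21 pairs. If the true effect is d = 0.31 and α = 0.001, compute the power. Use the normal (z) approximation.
Power ≈ 0.03

Power calculation (paired t-test, normal approximation):
z_β = d · √n - z_{α/2}
z_β = 0.31 · √21 - 3.291
z_β = 0.31 · 4.583 - 3.291
z_β = -1.870

Power = Φ(z_β) = Φ(-1.870) ≈ 0.031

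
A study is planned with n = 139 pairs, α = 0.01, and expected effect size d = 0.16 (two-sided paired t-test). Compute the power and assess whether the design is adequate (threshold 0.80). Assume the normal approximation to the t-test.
Power ≈ 0.25; the study is underpowered (power < 0.80)

Power calculation (paired t-test, normal approximation):
z_β = d · √n - z_{α/2}
z_β = 0.16 · √139 - 2.576
z_β = 0.16 · 11.790 - 2.576
z_β = -0.689

Power = Φ(z_β) = Φ(-0.689) ≈ 0.245

Effect size d = 0.16 is very small by Cohen's convention (0.2/0.5/0.8).

Threshold: power ≥ 0.80 is conventionally adequate.
Power ≈ 0.25 → the study is underpowered (power < 0.80).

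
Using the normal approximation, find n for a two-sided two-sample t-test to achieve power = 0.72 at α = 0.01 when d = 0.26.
n = 296 per group

Sample size formula (two-sample t-test, normal approximation):
n = 2 · ((z_{α/2} + z_β) / d)²

z_{α/2} = 2.576 (for α = 0.01, two-sided)
z_β = 0.583 (for power = 0.72)
d = 0.26

n = 2 · ((2.576 + 0.583) / 0.26)²
n = 2 · (12.150)²
n ≈ 295.25
Round up to the next whole number: n = 296 per group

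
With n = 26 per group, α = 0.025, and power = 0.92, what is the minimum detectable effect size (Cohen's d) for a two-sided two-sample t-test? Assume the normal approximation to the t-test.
d ≈ 1.01

Minimum detectable effect (two-sample t-test, normal approximation):
d = (z_{α/2} + z_β) / √(n/2)
d = (2.241 + 1.405) / √(26/2)
d = 3.646 / 3.606
d ≈ 1.01

By Cohen's convention (0.2 small / 0.5 medium / 0.8 large): large effect.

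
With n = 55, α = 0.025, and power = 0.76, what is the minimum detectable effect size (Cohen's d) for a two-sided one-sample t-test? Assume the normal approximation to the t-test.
d ≈ 0.40

Minimum detectable effect (one-sample t-test, normal approximation):
d = (z_{α/2} + z_β) / √n
d = (2.241 + 0.706) / √55
d = 2.948 / 7.416
d ≈ 0.40

By Cohen's convention (0.2 small / 0.5 medium / 0.8 large): small effect.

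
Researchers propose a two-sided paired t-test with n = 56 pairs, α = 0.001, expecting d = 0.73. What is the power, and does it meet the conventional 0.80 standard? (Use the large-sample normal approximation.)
Power ≈ 0.99; the study is adequately powered (power ≥ 0.80)

Power calculation (paired t-test, normal approximation):
z_β = d · √n - z_{α/2}
z_β = 0.73 · √56 - 3.291
z_β = 0.73 · 7.483 - 3.291
z_β = 2.172

Power = Φ(z_β) = Φ(2.172) ≈ 0.985

Effect size d = 0.73 is medium by Cohen's convention (0.2/0.5/0.8).

Threshold: power ≥ 0.80 is conventionally adequate.
Power ≈ 0.99 → the study is adequately powered (power ≥ 0.80).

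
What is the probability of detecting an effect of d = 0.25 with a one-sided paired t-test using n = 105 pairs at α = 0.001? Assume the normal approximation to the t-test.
Power ≈ 0.30

Power calculation (paired t-test, normal approximation):
z_β = d · √n - z_α
z_β = 0.25 · √105 - 3.090
z_β = 0.25 · 10.247 - 3.090
z_β = -0.528

Power = Φ(z_β) = Φ(-0.528) ≈ 0.299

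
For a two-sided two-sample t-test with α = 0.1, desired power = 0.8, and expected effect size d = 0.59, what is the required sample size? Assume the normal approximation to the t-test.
n = 36 per group

Sample size formula (two-sample t-test, normal approximation):
n = 2 · ((z_{α/2} + z_β) / d)²

z_{α/2} = 1.645 (for α = 0.1, two-sided)
z_β = 0.842 (for power = 0.8)
d = 0.59

n = 2 · ((1.645 + 0.842) / 0.59)²
n = 2 · (4.215)²
n ≈ 35.53
Round up to the next whole number: n = 36 per group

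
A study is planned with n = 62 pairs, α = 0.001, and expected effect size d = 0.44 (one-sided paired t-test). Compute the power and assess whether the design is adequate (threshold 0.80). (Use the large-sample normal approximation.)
Power ≈ 0.65; the study is underpowered (power < 0.80)

Power calculation (paired t-test, normal approximation):
z_β = d · √n - z_α
z_β = 0.44 · √62 - 3.090
z_β = 0.44 · 7.874 - 3.090
z_β = 0.374

Power = Φ(z_β) = Φ(0.374) ≈ 0.646

Effect size d = 0.44 is small by Cohen's convention (0.2/0.5/0.8).

Threshold: power ≥ 0.80 is conventionally adequate.
Power ≈ 0.65 → the study is underpowered (power < 0.80).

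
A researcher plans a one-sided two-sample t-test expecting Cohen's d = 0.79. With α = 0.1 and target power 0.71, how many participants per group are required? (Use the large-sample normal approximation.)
n = 11 per group

Sample size formula (two-sample t-test, normal approximation):
n = 2 · ((z_α + z_β) / d)²

z_α = 1.282 (for α = 0.1, one-sided)
z_β = 0.553 (for power = 0.71)
d = 0.79

n = 2 · ((1.282 + 0.553) / 0.79)²
n = 2 · (2.323)²
n ≈ 10.79
Round up to the next whole number: n = 11 per group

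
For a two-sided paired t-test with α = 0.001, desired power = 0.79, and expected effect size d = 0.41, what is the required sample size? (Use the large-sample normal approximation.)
n = 100 pairs

Sample size formula (paired t-test, normal approximation):
n = ((z_{α/2} + z_β) / d)²

z_{α/2} = 3.291 (for α = 0.001, two-sided)
z_β = 0.806 (for power = 0.79)
d = 0.41

n = ((3.291 + 0.806) / 0.41)²
n = (9.993)²
n ≈ 99.86
Round up to the next whole number: n = 100 pairs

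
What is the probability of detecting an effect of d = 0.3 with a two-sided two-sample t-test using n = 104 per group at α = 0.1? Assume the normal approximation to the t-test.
Power ≈ 0.70

Power calculation (two-sample t-test, normal approximation):
z_β = d · √(n/2) - z_{α/2}
z_β = 0.3 · √(104/2) - 1.645
z_β = 0.3 · 7.211 - 1.645
z_β = 0.518

Power = Φ(z_β) = Φ(0.518) ≈ 0.698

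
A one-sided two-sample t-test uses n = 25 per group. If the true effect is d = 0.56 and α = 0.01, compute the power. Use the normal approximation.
Power ≈ 0.36

Power calculation (two-sample t-test, normal approximation):
z_β = d · √(n/2) - z_α
z_β = 0.56 · √(25/2) - 2.326
z_β = 0.56 · 3.536 - 2.326
z_β = -0.346

Power = Φ(z_β) = Φ(-0.346) ≈ 0.365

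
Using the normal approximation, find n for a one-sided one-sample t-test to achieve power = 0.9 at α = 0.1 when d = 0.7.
n = 14

Sample size formula (one-sample t-test, normal approximation):
n = ((z_α + z_β) / d)²

z_α = 1.282 (for α = 0.1, one-sided)
z_β = 1.282 (for power = 0.9)
d = 0.7

n = ((1.282 + 1.282) / 0.7)²
n = (3.663)²
n ≈ 13.42
Round up to the next whole number: n = 14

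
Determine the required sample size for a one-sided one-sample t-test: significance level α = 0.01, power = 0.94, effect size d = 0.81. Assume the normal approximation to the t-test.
n = 23

Sample size formula (one-sample t-test, normal approximation):
n = ((z_α + z_β) / d)²

z_α = 2.326 (for α = 0.01, one-sided)
z_β = 1.555 (for power = 0.94)
d = 0.81

n = ((2.326 + 1.555) / 0.81)²
n = (4.791)²
n ≈ 22.95
Round up to the next whole number: n = 23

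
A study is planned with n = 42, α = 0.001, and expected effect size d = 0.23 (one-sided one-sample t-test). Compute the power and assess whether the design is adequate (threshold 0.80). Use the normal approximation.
Power ≈ 0.05; the study is underpowered (power < 0.80)

Power calculation (one-sample t-test, normal approximation):
z_β = d · √n - z_α
z_β = 0.23 · √42 - 3.090
z_β = 0.23 · 6.481 - 3.090
z_β = -1.600

Power = Φ(z_β) = Φ(-1.600) ≈ 0.055

Effect size d = 0.23 is small by Cohen's convention (0.2/0.5/0.8).

Threshold: power ≥ 0.80 is conventionally adequate.
Power ≈ 0.05 → the study is underpowered (power < 0.80).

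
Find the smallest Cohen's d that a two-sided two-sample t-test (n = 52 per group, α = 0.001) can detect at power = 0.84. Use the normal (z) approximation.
d ≈ 0.84

Minimum detectable effect (two-sample t-test, normal approximation):
d = (z_{α/2} + z_β) / √(n/2)
d = (3.291 + 0.994) / √(52/2)
d = 4.285 / 5.099
d ≈ 0.84

By Cohen's convention (0.2 small / 0.5 medium / 0.8 large): large effect.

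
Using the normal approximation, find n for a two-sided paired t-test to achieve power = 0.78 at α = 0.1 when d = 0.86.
n = 8 pairs

Sample size formula (paired t-test, normal approximation):
n = ((z_{α/2} + z_β) / d)²

z_{α/2} = 1.645 (for α = 0.1, two-sided)
z_β = 0.772 (for power = 0.78)
d = 0.86

n = ((1.645 + 0.772) / 0.86)²
n = (2.810)²
n ≈ 7.90
Round up to the next whole number: n = 8 pairs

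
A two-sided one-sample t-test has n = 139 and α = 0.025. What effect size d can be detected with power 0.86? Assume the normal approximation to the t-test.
d ≈ 0.28

Minimum detectable effect (one-sample t-test, normal approximation):
d = (z_{α/2} + z_β) / √n
d = (2.241 + 1.080) / √139
d = 3.322 / 11.790
d ≈ 0.28

By Cohen's convention (0.2 small / 0.5 medium / 0.8 large): small effect.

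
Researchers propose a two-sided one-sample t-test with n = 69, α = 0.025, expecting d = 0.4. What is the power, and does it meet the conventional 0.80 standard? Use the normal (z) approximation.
Power ≈ 0.86; the study is adequately powered (power ≥ 0.80)

Power calculation (one-sample t-test, normal approximation):
z_β = d · √n - z_{α/2}
z_β = 0.4 · √69 - 2.241
z_β = 0.4 · 8.307 - 2.241
z_β = 1.081

Power = Φ(z_β) = Φ(1.081) ≈ 0.860

Effect size d = 0.4 is small by Cohen's convention (0.2/0.5/0.8).

Threshold: power ≥ 0.80 is conventionally adequate.
Power ≈ 0.86 → the study is adequately powered (power ≥ 0.80).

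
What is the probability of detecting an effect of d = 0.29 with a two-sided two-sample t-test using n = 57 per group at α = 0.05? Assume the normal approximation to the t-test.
Power ≈ 0.34

Power calculation (two-sample t-test, normal approximation):
z_β = d · √(n/2) - z_{α/2}
z_β = 0.29 · √(57/2) - 1.960
z_β = 0.29 · 5.339 - 1.960
z_β = -0.412

Power = Φ(z_β) = Φ(-0.412) ≈ 0.340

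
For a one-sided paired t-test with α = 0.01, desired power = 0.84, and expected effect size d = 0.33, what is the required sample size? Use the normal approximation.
n = 102 pairs

Sample size formula (paired t-test, normal approximation):
n = ((z_α + z_β) / d)²

z_α = 2.326 (for α = 0.01, one-sided)
z_β = 0.994 (for power = 0.84)
d = 0.33

n = ((2.326 + 0.994) / 0.33)²
n = (10.061)²
n ≈ 101.22
Round up to the next whole number: n = 102 pairs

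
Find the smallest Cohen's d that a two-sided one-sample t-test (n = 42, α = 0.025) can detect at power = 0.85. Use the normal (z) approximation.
d ≈ 0.51

Minimum detectable effect (one-sample t-test, normal approximation):
d = (z_{α/2} + z_β) / √n
d = (2.241 + 1.036) / √42
d = 3.278 / 6.481
d ≈ 0.51

By Cohen's convention (0.2 small / 0.5 medium / 0.8 large): medium effect.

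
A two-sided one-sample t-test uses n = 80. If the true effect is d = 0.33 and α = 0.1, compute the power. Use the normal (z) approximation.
Power ≈ 0.90

Power calculation (one-sample t-test, normal approximation):
z_β = d · √n - z_{α/2}
z_β = 0.33 · √80 - 1.645
z_β = 0.33 · 8.944 - 1.645
z_β = 1.307

Power = Φ(z_β) = Φ(1.307) ≈ 0.904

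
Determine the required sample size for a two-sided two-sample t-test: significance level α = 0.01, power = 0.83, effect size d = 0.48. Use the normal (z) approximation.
n = 109 per group

Sample size formula (two-sample t-test, normal approximation):
n = 2 · ((z_{α/2} + z_β) / d)²

z_{α/2} = 2.576 (for α = 0.01, two-sided)
z_β = 0.954 (for power = 0.83)
d = 0.48

n = 2 · ((2.576 + 0.954) / 0.48)²
n = 2 · (7.354)²
n ≈ 108.16
Round up to the next whole number: n = 109 per group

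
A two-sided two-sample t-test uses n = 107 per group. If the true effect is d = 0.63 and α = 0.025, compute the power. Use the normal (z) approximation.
Power ≈ 0.99

Power calculation (two-sample t-test, normal approximation):
z_β = d · √(n/2) - z_{α/2}
z_β = 0.63 · √(107/2) - 2.241
z_β = 0.63 · 7.314 - 2.241
z_β = 2.367

Power = Φ(z_β) = Φ(2.367) ≈ 0.991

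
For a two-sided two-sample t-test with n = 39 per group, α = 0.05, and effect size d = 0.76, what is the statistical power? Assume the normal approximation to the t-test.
Power ≈ 0.92

Power calculation (two-sample t-test, normal approximation):
z_β = d · √(n/2) - z_{α/2}
z_β = 0.76 · √(39/2) - 1.960
z_β = 0.76 · 4.416 - 1.960
z_β = 1.396

Power = Φ(z_β) = Φ(1.396) ≈ 0.919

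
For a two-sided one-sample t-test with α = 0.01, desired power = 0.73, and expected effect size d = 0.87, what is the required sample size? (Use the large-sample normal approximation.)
n = 14

Sample size formula (one-sample t-test, normal approximation):
n = ((z_{α/2} + z_β) / d)²

z_{α/2} = 2.576 (for α = 0.01, two-sided)
z_β = 0.613 (for power = 0.73)
d = 0.87

n = ((2.576 + 0.613) / 0.87)²
n = (3.666)²
n ≈ 13.44
Round up to the next whole number: n = 14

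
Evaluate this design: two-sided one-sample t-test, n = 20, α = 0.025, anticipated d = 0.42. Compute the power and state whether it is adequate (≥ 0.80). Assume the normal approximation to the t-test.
Power ≈ 0.36; the study is underpowered (power < 0.80)

Power calculation (one-sample t-test, normal approximation):
z_β = d · √n - z_{α/2}
z_β = 0.42 · √20 - 2.241
z_β = 0.42 · 4.472 - 2.241
z_β = -0.363

Power = Φ(z_β) = Φ(-0.363) ≈ 0.358

Effect size d = 0.42 is small by Cohen's convention (0.2/0.5/0.8).

Threshold: power ≥ 0.80 is conventionally adequate.
Power ≈ 0.36 → the study is underpowered (power < 0.80).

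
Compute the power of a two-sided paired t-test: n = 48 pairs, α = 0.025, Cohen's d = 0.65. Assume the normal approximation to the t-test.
Power ≈ 0.99

Power calculation (paired t-test, normal approximation):
z_β = d · √n - z_{α/2}
z_β = 0.65 · √48 - 2.241
z_β = 0.65 · 6.928 - 2.241
z_β = 2.262

Power = Φ(z_β) = Φ(2.262) ≈ 0.988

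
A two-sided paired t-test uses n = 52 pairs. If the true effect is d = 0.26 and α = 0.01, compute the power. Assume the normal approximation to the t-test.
Power ≈ 0.24

Power calculation (paired t-test, normal approximation):
z_β = d · √n - z_{α/2}
z_β = 0.26 · √52 - 2.576
z_β = 0.26 · 7.211 - 2.576
z_β = -0.701

Power = Φ(z_β) = Φ(-0.701) ≈ 0.242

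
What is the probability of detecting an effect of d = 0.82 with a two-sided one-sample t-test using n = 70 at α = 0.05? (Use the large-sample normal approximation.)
Power ≈ 1.00

Power calculation (one-sample t-test, normal approximation):
z_β = d · √n - z_{α/2}
z_β = 0.82 · √70 - 1.960
z_β = 0.82 · 8.367 - 1.960
z_β = 4.901

Power = Φ(z_β) = Φ(4.901) ≈ 1.000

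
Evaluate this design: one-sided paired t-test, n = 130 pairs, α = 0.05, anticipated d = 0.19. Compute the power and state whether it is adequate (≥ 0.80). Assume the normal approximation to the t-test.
Power ≈ 0.70; the study is underpowered (power < 0.80)

Power calculation (paired t-test, normal approximation):
z_β = d · √n - z_α
z_β = 0.19 · √130 - 1.645
z_β = 0.19 · 11.402 - 1.645
z_β = 0.521

Power = Φ(z_β) = Φ(0.521) ≈ 0.699

Effect size d = 0.19 is very small by Cohen's convention (0.2/0.5/0.8).

Threshold: power ≥ 0.80 is conventionally adequate.
Power ≈ 0.70 → the study is underpowered (power < 0.80).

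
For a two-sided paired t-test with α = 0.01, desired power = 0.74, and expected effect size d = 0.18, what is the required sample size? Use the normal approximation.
n = 320 pairs

Sample size formula (paired t-test, normal approximation):
n = ((z_{α/2} + z_β) / d)²

z_{α/2} = 2.576 (for α = 0.01, two-sided)
z_β = 0.643 (for power = 0.74)
d = 0.18

n = ((2.576 + 0.643) / 0.18)²
n = (17.883)²
n ≈ 319.80
Round up to the next whole number: n = 320 pairs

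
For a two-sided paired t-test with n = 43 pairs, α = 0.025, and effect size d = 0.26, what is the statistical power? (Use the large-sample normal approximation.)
Power ≈ 0.30

Power calculation (paired t-test, normal approximation):
z_β = d · √n - z_{α/2}
z_β = 0.26 · √43 - 2.241
z_β = 0.26 · 6.557 - 2.241
z_β = -0.536

Power = Φ(z_β) = Φ(-0.536) ≈ 0.296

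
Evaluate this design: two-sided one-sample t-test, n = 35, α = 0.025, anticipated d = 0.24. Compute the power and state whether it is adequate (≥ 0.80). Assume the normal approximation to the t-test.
Power ≈ 0.21; the study is underpowered (power < 0.80)

Power calculation (one-sample t-test, normal approximation):
z_β = d · √n - z_{α/2}
z_β = 0.24 · √35 - 2.241
z_β = 0.24 · 5.916 - 2.241
z_β = -0.822

Power = Φ(z_β) = Φ(-0.822) ≈ 0.206

Effect size d = 0.24 is small by Cohen's convention (0.2/0.5/0.8).

Threshold: power ≥ 0.80 is conventionally adequate.
Power ≈ 0.21 → the study is underpowered (power < 0.80).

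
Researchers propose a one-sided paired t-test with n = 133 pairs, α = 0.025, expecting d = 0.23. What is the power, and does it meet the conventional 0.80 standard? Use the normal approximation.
Power ≈ 0.76; the study is underpowered (power < 0.80)

Power calculation (paired t-test, normal approximation):
z_β = d · √n - z_α
z_β = 0.23 · √133 - 1.960
z_β = 0.23 · 11.533 - 1.960
z_β = 0.693

Power = Φ(z_β) = Φ(0.693) ≈ 0.756

Effect size d = 0.23 is small by Cohen's convention (0.2/0.5/0.8).

Threshold: power ≥ 0.80 is conventionally adequate.
Power ≈ 0.76 → the study is underpowered (power < 0.80).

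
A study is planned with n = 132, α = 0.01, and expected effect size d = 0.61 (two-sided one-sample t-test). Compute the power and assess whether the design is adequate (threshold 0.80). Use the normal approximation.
Power ≈ 1.00; the study is adequately powered (power ≥ 0.80)

Power calculation (one-sample t-test, normal approximation):
z_β = d · √n - z_{α/2}
z_β = 0.61 · √132 - 2.576
z_β = 0.61 · 11.489 - 2.576
z_β = 4.433

Power = Φ(z_β) = Φ(4.433) ≈ 1.000

Effect size d = 0.61 is medium by Cohen's convention (0.2/0.5/0.8).

Threshold: power ≥ 0.80 is conventionally adequate.
Power ≈ 1.00 → the study is adequately powered (power ≥ 0.80).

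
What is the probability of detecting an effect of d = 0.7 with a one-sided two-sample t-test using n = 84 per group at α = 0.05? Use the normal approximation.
Power ≈ 1.00

Power calculation (two-sample t-test, normal approximation):
z_β = d · √(n/2) - z_α
z_β = 0.7 · √(84/2) - 1.645
z_β = 0.7 · 6.481 - 1.645
z_β = 2.892

Power = Φ(z_β) = Φ(2.892) ≈ 0.998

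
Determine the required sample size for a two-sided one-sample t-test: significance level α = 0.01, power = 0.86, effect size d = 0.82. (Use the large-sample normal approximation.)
n = 20

Sample size formula (one-sample t-test, normal approximation):
n = ((z_{α/2} + z_β) / d)²

z_{α/2} = 2.576 (for α = 0.01, two-sided)
z_β = 1.080 (for power = 0.86)
d = 0.82

n = ((2.576 + 1.080) / 0.82)²
n = (4.459)²
n ≈ 19.88
Round up to the next whole number: n = 20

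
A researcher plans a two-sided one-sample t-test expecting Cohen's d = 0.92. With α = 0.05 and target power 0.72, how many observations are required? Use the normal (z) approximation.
n = 8

Sample size formula (one-sample t-test, normal approximation):
n = ((z_{α/2} + z_β) / d)²

z_{α/2} = 1.960 (for α = 0.05, two-sided)
z_β = 0.583 (for power = 0.72)
d = 0.92

n = ((1.960 + 0.583) / 0.92)²
n = (2.764)²
n ≈ 7.64
Round up to the next whole number: n = 8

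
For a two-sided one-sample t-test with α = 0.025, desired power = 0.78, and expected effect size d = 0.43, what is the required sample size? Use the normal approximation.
n = 50

Sample size formula (one-sample t-test, normal approximation):
n = ((z_{α/2} + z_β) / d)²

z_{α/2} = 2.241 (for α = 0.025, two-sided)
z_β = 0.772 (for power = 0.78)
d = 0.43

n = ((2.241 + 0.772) / 0.43)²
n = (7.007)²
n ≈ 49.10
Round up to the next whole number: n = 50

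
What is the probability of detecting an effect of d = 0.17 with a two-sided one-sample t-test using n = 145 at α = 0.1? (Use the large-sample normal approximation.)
Power ≈ 0.66

Power calculation (one-sample t-test, normal approximation):
z_β = d · √n - z_{α/2}
z_β = 0.17 · √145 - 1.645
z_β = 0.17 · 12.042 - 1.645
z_β = 0.402

Power = Φ(z_β) = Φ(0.402) ≈ 0.656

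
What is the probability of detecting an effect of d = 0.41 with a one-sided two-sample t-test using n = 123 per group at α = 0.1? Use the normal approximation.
Power ≈ 0.97

Power calculation (two-sample t-test, normal approximation):
z_β = d · √(n/2) - z_α
z_β = 0.41 · √(123/2) - 1.282
z_β = 0.41 · 7.842 - 1.282
z_β = 1.934

Power = Φ(z_β) = Φ(1.934) ≈ 0.973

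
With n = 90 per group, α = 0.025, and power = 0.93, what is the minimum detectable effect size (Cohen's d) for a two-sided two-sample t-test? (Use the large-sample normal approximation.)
d ≈ 0.55

Minimum detectable effect (two-sample t-test, normal approximation):
d = (z_{α/2} + z_β) / √(n/2)
d = (2.241 + 1.476) / √(90/2)
d = 3.717 / 6.708
d ≈ 0.55

By Cohen's convention (0.2 small / 0.5 medium / 0.8 large): medium effect.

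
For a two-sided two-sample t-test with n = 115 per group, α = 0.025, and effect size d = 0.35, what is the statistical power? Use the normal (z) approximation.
Power ≈ 0.66

Power calculation (two-sample t-test, normal approximation):
z_β = d · √(n/2) - z_{α/2}
z_β = 0.35 · √(115/2) - 2.241
z_β = 0.35 · 7.583 - 2.241
z_β = 0.413

Power = Φ(z_β) = Φ(0.413) ≈ 0.660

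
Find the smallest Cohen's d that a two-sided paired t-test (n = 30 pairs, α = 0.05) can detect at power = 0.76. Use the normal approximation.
d ≈ 0.49

Minimum detectable effect (paired t-test, normal approximation):
d = (z_{α/2} + z_β) / √n
d = (1.960 + 0.706) / √30
d = 2.666 / 5.477
d ≈ 0.49

By Cohen's convention (0.2 small / 0.5 medium / 0.8 large): small effect.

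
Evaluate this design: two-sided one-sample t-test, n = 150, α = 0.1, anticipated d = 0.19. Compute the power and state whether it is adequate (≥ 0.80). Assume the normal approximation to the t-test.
Power ≈ 0.75; the study is underpowered (power < 0.80)

Power calculation (one-sample t-test, normal approximation):
z_β = d · √n - z_{α/2}
z_β = 0.19 · √150 - 1.645
z_β = 0.19 · 12.247 - 1.645
z_β = 0.682

Power = Φ(z_β) = Φ(0.682) ≈ 0.752

Effect size d = 0.19 is very small by Cohen's convention (0.2/0.5/0.8).

Threshold: power ≥ 0.80 is conventionally adequate.
Power ≈ 0.75 → the study is underpowered (power < 0.80).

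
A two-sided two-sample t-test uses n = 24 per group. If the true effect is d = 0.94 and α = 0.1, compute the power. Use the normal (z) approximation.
Power ≈ 0.95

Power calculation (two-sample t-test, normal approximation):
z_β = d · √(n/2) - z_{α/2}
z_β = 0.94 · √(24/2) - 1.645
z_β = 0.94 · 3.464 - 1.645
z_β = 1.611

Power = Φ(z_β) = Φ(1.611) ≈ 0.946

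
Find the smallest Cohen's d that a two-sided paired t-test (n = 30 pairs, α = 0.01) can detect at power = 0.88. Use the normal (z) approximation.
d ≈ 0.68

Minimum detectable effect (paired t-test, normal approximation):
d = (z_{α/2} + z_β) / √n
d = (2.576 + 1.175) / √30
d = 3.751 / 5.477
d ≈ 0.68

By Cohen's convention (0.2 small / 0.5 medium / 0.8 large): medium effect.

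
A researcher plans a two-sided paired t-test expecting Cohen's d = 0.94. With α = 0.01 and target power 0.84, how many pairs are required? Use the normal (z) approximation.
n = 15 pairs

Sample size formula (paired t-test, normal approximation):
n = ((z_{α/2} + z_β) / d)²

z_{α/2} = 2.576 (for α = 0.01, two-sided)
z_β = 0.994 (for power = 0.84)
d = 0.94

n = ((2.576 + 0.994) / 0.94)²
n = (3.798)²
n ≈ 14.42
Round up to the next whole number: n = 15 pairs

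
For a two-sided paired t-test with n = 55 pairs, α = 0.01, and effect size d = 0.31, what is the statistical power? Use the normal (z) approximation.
Power ≈ 0.39

Power calculation (paired t-test, normal approximation):
z_β = d · √n - z_{α/2}
z_β = 0.31 · √55 - 2.576
z_β = 0.31 · 7.416 - 2.576
z_β = -0.277

Power = Φ(z_β) = Φ(-0.277) ≈ 0.391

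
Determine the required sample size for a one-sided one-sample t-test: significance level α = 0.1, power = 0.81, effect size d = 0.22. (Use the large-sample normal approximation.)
n = 97

Sample size formula (one-sample t-test, normal approximation):
n = ((z_α + z_β) / d)²

z_α = 1.282 (for α = 0.1, one-sided)
z_β = 0.878 (for power = 0.81)
d = 0.22

n = ((1.282 + 0.878) / 0.22)²
n = (9.818)²
n ≈ 96.39
Round up to the next whole number: n = 97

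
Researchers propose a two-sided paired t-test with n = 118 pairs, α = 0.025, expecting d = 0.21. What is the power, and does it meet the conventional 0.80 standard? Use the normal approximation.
Power ≈ 0.52; the study is underpowered (power < 0.80)

Power calculation (paired t-test, normal approximation):
z_β = d · √n - z_{α/2}
z_β = 0.21 · √118 - 2.241
z_β = 0.21 · 10.863 - 2.241
z_β = 0.040

Power = Φ(z_β) = Φ(0.040) ≈ 0.516

Effect size d = 0.21 is small by Cohen's convention (0.2/0.5/0.8).

Threshold: power ≥ 0.80 is conventionally adequate.
Power ≈ 0.52 → the study is underpowered (power < 0.80).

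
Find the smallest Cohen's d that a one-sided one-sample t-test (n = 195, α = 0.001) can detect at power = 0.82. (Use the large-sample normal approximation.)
d ≈ 0.29

Minimum detectable effect (one-sample t-test, normal approximation):
d = (z_α + z_β) / √n
d = (3.090 + 0.915) / √195
d = 4.006 / 13.964
d ≈ 0.29

By Cohen's convention (0.2 small / 0.5 medium / 0.8 large): small effect.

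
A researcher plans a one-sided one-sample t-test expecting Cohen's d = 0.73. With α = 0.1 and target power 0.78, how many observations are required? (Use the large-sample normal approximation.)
n = 8

Sample size formula (one-sample t-test, normal approximation):
n = ((z_α + z_β) / d)²

z_α = 1.282 (for α = 0.1, one-sided)
z_β = 0.772 (for power = 0.78)
d = 0.73

n = ((1.282 + 0.772) / 0.73)²
n = (2.814)²
n ≈ 7.92
Round up to the next whole number: n = 8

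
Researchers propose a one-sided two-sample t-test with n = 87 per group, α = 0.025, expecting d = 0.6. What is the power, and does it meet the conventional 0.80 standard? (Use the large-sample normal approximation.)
Power ≈ 0.98; the study is adequately powered (power ≥ 0.80)

Power calculation (two-sample t-test, normal approximation):
z_β = d · √(n/2) - z_α
z_β = 0.6 · √(87/2) - 1.960
z_β = 0.6 · 6.595 - 1.960
z_β = 1.997

Power = Φ(z_β) = Φ(1.997) ≈ 0.977

Effect size d = 0.6 is medium by Cohen's convention (0.2/0.5/0.8).

Threshold: power ≥ 0.80 is conventionally adequate.
Power ≈ 0.98 → the study is adequately powered (power ≥ 0.80).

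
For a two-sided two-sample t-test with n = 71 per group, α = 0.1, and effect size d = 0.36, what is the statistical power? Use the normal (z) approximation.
Power ≈ 0.69

Power calculation (two-sample t-test, normal approximation):
z_β = d · √(n/2) - z_{α/2}
z_β = 0.36 · √(71/2) - 1.645
z_β = 0.36 · 5.958 - 1.645
z_β = 0.500

Power = Φ(z_β) = Φ(0.500) ≈ 0.691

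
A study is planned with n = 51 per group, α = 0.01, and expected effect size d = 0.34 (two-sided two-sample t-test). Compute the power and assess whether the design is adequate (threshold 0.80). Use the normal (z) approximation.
Power ≈ 0.20; the study is underpowered (power < 0.80)

Power calculation (two-sample t-test, normal approximation):
z_β = d · √(n/2) - z_{α/2}
z_β = 0.34 · √(51/2) - 2.576
z_β = 0.34 · 5.050 - 2.576
z_β = -0.859

Power = Φ(z_β) = Φ(-0.859) ≈ 0.195

Effect size d = 0.34 is small by Cohen's convention (0.2/0.5/0.8).

Threshold: power ≥ 0.80 is conventionally adequate.
Power ≈ 0.20 → the study is underpowered (power < 0.80).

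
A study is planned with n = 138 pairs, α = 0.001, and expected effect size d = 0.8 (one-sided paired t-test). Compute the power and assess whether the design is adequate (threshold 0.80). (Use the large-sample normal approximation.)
Power ≈ 1.00; the study is adequately powered (power ≥ 0.80)

Power calculation (paired t-test, normal approximation):
z_β = d · √n - z_α
z_β = 0.8 · √138 - 3.090
z_β = 0.8 · 11.747 - 3.090
z_β = 6.308

Power = Φ(z_β) = Φ(6.308) ≈ 1.000

Effect size d = 0.8 is large by Cohen's convention (0.2/0.5/0.8).

Threshold: power ≥ 0.80 is conventionally adequate.
Power ≈ 1.00 → the study is adequately powered (power ≥ 0.80).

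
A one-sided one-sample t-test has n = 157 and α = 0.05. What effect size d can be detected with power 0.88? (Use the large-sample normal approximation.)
d ≈ 0.23

Minimum detectable effect (one-sample t-test, normal approximation):
d = (z_α + z_β) / √n
d = (1.645 + 1.175) / √157
d = 2.820 / 12.530
d ≈ 0.23

By Cohen's convention (0.2 small / 0.5 medium / 0.8 large): small effect.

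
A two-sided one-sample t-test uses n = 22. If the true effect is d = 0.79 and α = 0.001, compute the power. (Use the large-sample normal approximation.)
Power ≈ 0.66

Power calculation (one-sample t-test, normal approximation):
z_β = d · √n - z_{α/2}
z_β = 0.79 · √22 - 3.291
z_β = 0.79 · 4.690 - 3.291
z_β = 0.415

Power = Φ(z_β) = Φ(0.415) ≈ 0.661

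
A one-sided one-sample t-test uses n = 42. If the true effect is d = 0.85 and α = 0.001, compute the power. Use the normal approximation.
Power ≈ 0.99

Power calculation (one-sample t-test, normal approximation):
z_β = d · √n - z_α
z_β = 0.85 · √42 - 3.090
z_β = 0.85 · 6.481 - 3.090
z_β = 2.418

Power = Φ(z_β) = Φ(2.418) ≈ 0.992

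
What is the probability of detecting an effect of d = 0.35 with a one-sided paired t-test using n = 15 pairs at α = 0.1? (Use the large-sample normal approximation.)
Power ≈ 0.53

Power calculation (paired t-test, normal approximation):
z_β = d · √n - z_α
z_β = 0.35 · √15 - 1.282
z_β = 0.35 · 3.873 - 1.282
z_β = 0.074

Power = Φ(z_β) = Φ(0.074) ≈ 0.529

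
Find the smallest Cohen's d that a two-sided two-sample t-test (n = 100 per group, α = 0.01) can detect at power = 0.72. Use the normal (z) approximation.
d ≈ 0.45

Minimum detectable effect (two-sample t-test, normal approximation):
d = (z_{α/2} + z_β) / √(n/2)
d = (2.576 + 0.583) / √(100/2)
d = 3.159 / 7.071
d ≈ 0.45

By Cohen's convention (0.2 small / 0.5 medium / 0.8 large): small effect.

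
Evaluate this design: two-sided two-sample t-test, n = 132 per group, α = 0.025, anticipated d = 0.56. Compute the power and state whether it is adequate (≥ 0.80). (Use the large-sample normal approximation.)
Power ≈ 0.99; the study is adequately powered (power ≥ 0.80)

Power calculation (two-sample t-test, normal approximation):
z_β = d · √(n/2) - z_{α/2}
z_β = 0.56 · √(132/2) - 2.241
z_β = 0.56 · 8.124 - 2.241
z_β = 2.308

Power = Φ(z_β) = Φ(2.308) ≈ 0.990

Effect size d = 0.56 is medium by Cohen's convention (0.2/0.5/0.8).

Threshold: power ≥ 0.80 is conventionally adequate.
Power ≈ 0.99 → the study is adequately powered (power ≥ 0.80).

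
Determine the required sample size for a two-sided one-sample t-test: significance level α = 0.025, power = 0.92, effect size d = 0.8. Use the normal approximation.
n = 21

Sample size formula (one-sample t-test, normal approximation):
n = ((z_{α/2} + z_β) / d)²

z_{α/2} = 2.241 (for α = 0.025, two-sided)
z_β = 1.405 (for power = 0.92)
d = 0.8

n = ((2.241 + 1.405) / 0.8)²
n = (4.558)²
n ≈ 20.78
Round up to the next whole number: n = 21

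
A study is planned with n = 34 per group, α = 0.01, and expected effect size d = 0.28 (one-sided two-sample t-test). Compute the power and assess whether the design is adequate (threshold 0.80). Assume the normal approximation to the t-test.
Power ≈ 0.12; the study is underpowered (power < 0.80)

Power calculation (two-sample t-test, normal approximation):
z_β = d · √(n/2) - z_α
z_β = 0.28 · √(34/2) - 2.326
z_β = 0.28 · 4.123 - 2.326
z_β = -1.172

Power = Φ(z_β) = Φ(-1.172) ≈ 0.121

Effect size d = 0.28 is small by Cohen's convention (0.2/0.5/0.8).

Threshold: power ≥ 0.80 is conventionally adequate.
Power ≈ 0.12 → the study is underpowered (power < 0.80).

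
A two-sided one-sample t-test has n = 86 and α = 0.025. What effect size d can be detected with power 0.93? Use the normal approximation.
d ≈ 0.40

Minimum detectable effect (one-sample t-test, normal approximation):
d = (z_{α/2} + z_β) / √n
d = (2.241 + 1.476) / √86
d = 3.717 / 9.274
d ≈ 0.40

By Cohen's convention (0.2 small / 0.5 medium / 0.8 large): small effect.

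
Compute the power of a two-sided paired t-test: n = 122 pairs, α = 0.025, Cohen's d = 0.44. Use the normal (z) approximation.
Power ≈ 1.00

Power calculation (paired t-test, normal approximation):
z_β = d · √n - z_{α/2}
z_β = 0.44 · √122 - 2.241
z_β = 0.44 · 11.045 - 2.241
z_β = 2.619

Power = Φ(z_β) = Φ(2.619) ≈ 0.996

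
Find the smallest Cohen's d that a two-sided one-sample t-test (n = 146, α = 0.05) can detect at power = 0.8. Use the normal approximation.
d ≈ 0.23

Minimum detectable effect (one-sample t-test, normal approximation):
d = (z_{α/2} + z_β) / √n
d = (1.960 + 0.842) / √146
d = 2.802 / 12.083
d ≈ 0.23

By Cohen's convention (0.2 small / 0.5 medium / 0.8 large): small effect.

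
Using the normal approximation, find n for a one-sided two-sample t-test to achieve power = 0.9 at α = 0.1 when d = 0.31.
n = 137 per group

Sample size formula (two-sample t-test, normal approximation):
n = 2 · ((z_α + z_β) / d)²

z_α = 1.282 (for α = 0.1, one-sided)
z_β = 1.282 (for power = 0.9)
d = 0.31

n = 2 · ((1.282 + 1.282) / 0.31)²
n = 2 · (8.271)²
n ≈ 136.82
Round up to the next whole number: n = 137 per group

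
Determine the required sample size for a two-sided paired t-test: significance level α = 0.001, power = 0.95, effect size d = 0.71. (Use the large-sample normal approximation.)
n = 49 pairs

Sample size formula (paired t-test, normal approximation):
n = ((z_{α/2} + z_β) / d)²

z_{α/2} = 3.291 (for α = 0.001, two-sided)
z_β = 1.645 (for power = 0.95)
d = 0.71

n = ((3.291 + 1.645) / 0.71)²
n = (6.952)²
n ≈ 48.33
Round up to the next whole number: n = 49 pairs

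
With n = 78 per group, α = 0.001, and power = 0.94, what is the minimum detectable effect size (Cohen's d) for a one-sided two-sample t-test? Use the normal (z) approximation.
d ≈ 0.74

Minimum detectable effect (two-sample t-test, normal approximation):
d = (z_α + z_β) / √(n/2)
d = (3.090 + 1.555) / √(78/2)
d = 4.645 / 6.245
d ≈ 0.74

By Cohen's convention (0.2 small / 0.5 medium / 0.8 large): medium effect.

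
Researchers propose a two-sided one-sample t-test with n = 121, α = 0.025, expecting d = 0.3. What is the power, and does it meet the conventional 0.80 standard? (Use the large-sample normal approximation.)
Power ≈ 0.86; the study is adequately powered (power ≥ 0.80)

Power calculation (one-sample t-test, normal approximation):
z_β = d · √n - z_{α/2}
z_β = 0.3 · √121 - 2.241
z_β = 0.3 · 11.000 - 2.241
z_β = 1.059

Power = Φ(z_β) = Φ(1.059) ≈ 0.855

Effect size d = 0.3 is small by Cohen's convention (0.2/0.5/0.8).

Threshold: power ≥ 0.80 is conventionally adequate.
Power ≈ 0.86 → the study is adequately powered (power ≥ 0.80).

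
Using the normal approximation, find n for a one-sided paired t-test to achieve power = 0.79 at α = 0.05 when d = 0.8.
n = 10 pairs

Sample size formula (paired t-test, normal approximation):
n = ((z_α + z_β) / d)²

z_α = 1.645 (for α = 0.05, one-sided)
z_β = 0.806 (for power = 0.79)
d = 0.8

n = ((1.645 + 0.806) / 0.8)²
n = (3.064)²
n ≈ 9.39
Round up to the next whole number: n = 10 pairs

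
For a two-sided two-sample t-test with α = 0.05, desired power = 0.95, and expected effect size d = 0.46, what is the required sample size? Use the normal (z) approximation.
n = 123 per group

Sample size formula (two-sample t-test, normal approximation):
n = 2 · ((z_{α/2} + z_β) / d)²

z_{α/2} = 1.960 (for α = 0.05, two-sided)
z_β = 1.645 (for power = 0.95)
d = 0.46

n = 2 · ((1.960 + 1.645) / 0.46)²
n = 2 · (7.837)²
n ≈ 122.84
Round up to the next whole number: n = 123 per group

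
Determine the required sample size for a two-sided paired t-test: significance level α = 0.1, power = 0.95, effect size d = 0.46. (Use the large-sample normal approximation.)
n = 52 pairs

Sample size formula (paired t-test, normal approximation):
n = ((z_{α/2} + z_β) / d)²

z_{α/2} = 1.645 (for α = 0.1, two-sided)
z_β = 1.645 (for power = 0.95)
d = 0.46

n = ((1.645 + 1.645) / 0.46)²
n = (7.152)²
n ≈ 51.15
Round up to the next whole number: n = 52 pairs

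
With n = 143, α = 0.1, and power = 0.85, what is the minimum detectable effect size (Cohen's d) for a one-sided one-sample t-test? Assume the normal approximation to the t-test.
d ≈ 0.19

Minimum detectable effect (one-sample t-test, normal approximation):
d = (z_α + z_β) / √n
d = (1.282 + 1.036) / √143
d = 2.318 / 11.958
d ≈ 0.19

By Cohen's convention (0.2 small / 0.5 medium / 0.8 large): very small effect.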